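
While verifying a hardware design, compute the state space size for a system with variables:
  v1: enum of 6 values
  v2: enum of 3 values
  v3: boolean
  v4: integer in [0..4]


State space = product of domain sizes of all variables.
Domain sizes:
  v1 (enum of 6 values): 6
  v2 (enum of 3 values): 3
  v3 (boolean): 2
  v4 (integer in [0..4]): 5
Product = 6 * 3 * 2 * 5 = 180

180


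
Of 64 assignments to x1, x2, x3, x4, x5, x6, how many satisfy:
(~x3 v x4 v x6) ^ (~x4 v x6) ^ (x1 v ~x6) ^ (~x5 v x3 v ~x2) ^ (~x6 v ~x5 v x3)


CNF with 5 clauses over 6 vars (64 assignments).
An assignment satisfies CNF iff every clause has >=1 true literal.
Check each row (bits = x1,x2,x3,x4,x5,x6; clause T/F shown):
  row 0 [000000]: clauses=TTTTT -> 1
  row 1 [000001]: clauses=TTFTT -> 0
  row 2 [000010]: clauses=TTTTT -> 1
  row 3 [000011]: clauses=TTFTF -> 0
  row 4 [000100]: clauses=TFTTT -> 0
  (every remaining row is evaluated the same way; all 64 results are listed next)
Full result column, 8 rows per line (x1,x2,x3 fixed per line; x4,x5,x6 runs 000..111 left to right):
  rows 0-7 [x1,x2,x3=000]: 10100000  (ones: 2)
  rows 8-15 [x1,x2,x3=001]: 00000000  (ones: 0)
  rows 16-23 [x1,x2,x3=010]: 10000000  (ones: 1)
  rows 24-31 [x1,x2,x3=011]: 00000000  (ones: 0)
  rows 32-39 [x1,x2,x3=100]: 11100100  (ones: 4)
  rows 40-47 [x1,x2,x3=101]: 01010101  (ones: 4)
  rows 48-55 [x1,x2,x3=110]: 11000100  (ones: 3)
  rows 56-63 [x1,x2,x3=111]: 01010101  (ones: 4)
Satisfying assignments = 2+0+1+0+4+4+3+4 = 18

18


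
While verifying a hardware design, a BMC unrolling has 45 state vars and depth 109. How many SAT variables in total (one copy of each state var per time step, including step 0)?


BMC unrolls to depth k, creating one copy of each state var for steps 0..k.
Step count = 109 + 1 = 110 (steps 0 through 109)
Vars per step = 45
Total = 45 * 110 = 4950

4950


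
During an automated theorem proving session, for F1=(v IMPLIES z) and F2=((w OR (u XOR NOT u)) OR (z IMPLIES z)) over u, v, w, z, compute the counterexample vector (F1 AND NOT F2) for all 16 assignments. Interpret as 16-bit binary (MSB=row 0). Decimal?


F1 = (v IMPLIES z)
F2 = ((w OR (u XOR NOT u)) OR (z IMPLIES z))
Counterexample to F1=>F2 is where F1=1 and F2=0.
Evaluate each row (bits = u,v,w,z, MSB first):
  row 0 [0000]: F1=1 F2=1 -> F1&~F2 -> 0
  row 1 [0001]: F1=1 F2=1 -> F1&~F2 -> 0
  row 2 [0010]: F1=1 F2=1 -> F1&~F2 -> 0
  row 3 [0011]: F1=1 F2=1 -> F1&~F2 -> 0
  row 4 [0100]: F1=0 F2=1 -> F1&~F2 -> 0
  row 5 [0101]: F1=1 F2=1 -> F1&~F2 -> 0
  row 6 [0110]: F1=0 F2=1 -> F1&~F2 -> 0
  row 7 [0111]: F1=1 F2=1 -> F1&~F2 -> 0
  row 8 [1000]: F1=1 F2=1 -> F1&~F2 -> 0
  row 9 [1001]: F1=1 F2=1 -> F1&~F2 -> 0
  row 10 [1010]: F1=1 F2=1 -> F1&~F2 -> 0
  row 11 [1011]: F1=1 F2=1 -> F1&~F2 -> 0
  row 12 [1100]: F1=0 F2=1 -> F1&~F2 -> 0
  row 13 [1101]: F1=1 F2=1 -> F1&~F2 -> 0
  row 14 [1110]: F1=0 F2=1 -> F1&~F2 -> 0
  row 15 [1111]: F1=1 F2=1 -> F1&~F2 -> 0
Full result column, 4 rows per line (u,v fixed per line; w,z runs 00..11 left to right):
  rows 0-3 [u,v=00]: 0000  = hex 0
  rows 4-7 [u,v=01]: 0000  = hex 0
  rows 8-11 [u,v=10]: 0000  = hex 0
  rows 12-15 [u,v=11]: 0000  = hex 0
Counterexample vector (row 0 .. row 15) = 0000000000000000
Output column grouped in 4s = 0000 0000 0000 0000 = 0x0000
Convert to decimal digit by digit (value = value*16 + digit):
  0 -> 0
  0*16 + 0 = 0
  0*16 + 0 = 0
  0*16 + 0 = 0
Decimal = 0

0


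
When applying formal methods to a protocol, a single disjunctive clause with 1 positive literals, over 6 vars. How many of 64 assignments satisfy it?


Step 1: Total=2^6=64
Step 2: Unsat when all 1 false: 2^5=32
Step 3: Sat=64-32=32

32


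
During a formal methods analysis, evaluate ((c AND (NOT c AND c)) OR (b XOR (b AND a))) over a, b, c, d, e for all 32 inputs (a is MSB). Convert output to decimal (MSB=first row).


Formula: ((c AND (NOT c AND c)) OR (b XOR (b AND a))) over a, b, c, d, e (32 rows)
Evaluate each row (bits = a,b,c,d,e, MSB first):
  row 0 [00000]: ((0 AND (NOT 0 AND 0)) OR (0 XOR (0 AND 0))) -> 0
  row 1 [00001]: ((0 AND (NOT 0 AND 0)) OR (0 XOR (0 AND 0))) -> 0
  row 2 [00010]: ((0 AND (NOT 0 AND 0)) OR (0 XOR (0 AND 0))) -> 0
  row 3 [00011]: ((0 AND (NOT 0 AND 0)) OR (0 XOR (0 AND 0))) -> 0
  row 4 [00100]: ((1 AND (NOT 1 AND 1)) OR (0 XOR (0 AND 0))) -> 0
  row 5 [00101]: ((1 AND (NOT 1 AND 1)) OR (0 XOR (0 AND 0))) -> 0
  row 6 [00110]: ((1 AND (NOT 1 AND 1)) OR (0 XOR (0 AND 0))) -> 0
  row 7 [00111]: ((1 AND (NOT 1 AND 1)) OR (0 XOR (0 AND 0))) -> 0
  row 8 [01000]: ((0 AND (NOT 0 AND 0)) OR (1 XOR (1 AND 0))) -> 1
  row 9 [01001]: ((0 AND (NOT 0 AND 0)) OR (1 XOR (1 AND 0))) -> 1
  row 10 [01010]: ((0 AND (NOT 0 AND 0)) OR (1 XOR (1 AND 0))) -> 1
  row 11 [01011]: ((0 AND (NOT 0 AND 0)) OR (1 XOR (1 AND 0))) -> 1
  row 12 [01100]: ((1 AND (NOT 1 AND 1)) OR (1 XOR (1 AND 0))) -> 1
  row 13 [01101]: ((1 AND (NOT 1 AND 1)) OR (1 XOR (1 AND 0))) -> 1
  row 14 [01110]: ((1 AND (NOT 1 AND 1)) OR (1 XOR (1 AND 0))) -> 1
  row 15 [01111]: ((1 AND (NOT 1 AND 1)) OR (1 XOR (1 AND 0))) -> 1
  row 16 [10000]: ((0 AND (NOT 0 AND 0)) OR (0 XOR (0 AND 1))) -> 0
  row 17 [10001]: ((0 AND (NOT 0 AND 0)) OR (0 XOR (0 AND 1))) -> 0
  row 18 [10010]: ((0 AND (NOT 0 AND 0)) OR (0 XOR (0 AND 1))) -> 0
  row 19 [10011]: ((0 AND (NOT 0 AND 0)) OR (0 XOR (0 AND 1))) -> 0
  row 20 [10100]: ((1 AND (NOT 1 AND 1)) OR (0 XOR (0 AND 1))) -> 0
  row 21 [10101]: ((1 AND (NOT 1 AND 1)) OR (0 XOR (0 AND 1))) -> 0
  row 22 [10110]: ((1 AND (NOT 1 AND 1)) OR (0 XOR (0 AND 1))) -> 0
  row 23 [10111]: ((1 AND (NOT 1 AND 1)) OR (0 XOR (0 AND 1))) -> 0
  row 24 [11000]: ((0 AND (NOT 0 AND 0)) OR (1 XOR (1 AND 1))) -> 0
  row 25 [11001]: ((0 AND (NOT 0 AND 0)) OR (1 XOR (1 AND 1))) -> 0
  row 26 [11010]: ((0 AND (NOT 0 AND 0)) OR (1 XOR (1 AND 1))) -> 0
  row 27 [11011]: ((0 AND (NOT 0 AND 0)) OR (1 XOR (1 AND 1))) -> 0
  row 28 [11100]: ((1 AND (NOT 1 AND 1)) OR (1 XOR (1 AND 1))) -> 0
  row 29 [11101]: ((1 AND (NOT 1 AND 1)) OR (1 XOR (1 AND 1))) -> 0
  row 30 [11110]: ((1 AND (NOT 1 AND 1)) OR (1 XOR (1 AND 1))) -> 0
  row 31 [11111]: ((1 AND (NOT 1 AND 1)) OR (1 XOR (1 AND 1))) -> 0
Full result column, 4 rows per line (a,b,c fixed per line; d,e runs 00..11 left to right):
  rows 0-3 [a,b,c=000]: 0000  = hex 0
  rows 4-7 [a,b,c=001]: 0000  = hex 0
  rows 8-11 [a,b,c=010]: 1111  = hex F
  rows 12-15 [a,b,c=011]: 1111  = hex F
  rows 16-19 [a,b,c=100]: 0000  = hex 0
  rows 20-23 [a,b,c=101]: 0000  = hex 0
  rows 24-27 [a,b,c=110]: 0000  = hex 0
  rows 28-31 [a,b,c=111]: 0000  = hex 0
Output column (row 0 .. row 31) = 00000000111111110000000000000000
Output column grouped in 4s = 0000 0000 1111 1111 0000 0000 0000 0000 = 0x00FF0000
Convert to decimal digit by digit (value = value*16 + digit):
  0 -> 0
  0*16 + 0 = 0
  0*16 + 15 (F) = 15
  15*16 + 15 (F) = 255
  255*16 + 0 = 4080
  4080*16 + 0 = 65280
  65280*16 + 0 = 1044480
  1044480*16 + 0 = 16711680
Decimal = 16711680

16711680


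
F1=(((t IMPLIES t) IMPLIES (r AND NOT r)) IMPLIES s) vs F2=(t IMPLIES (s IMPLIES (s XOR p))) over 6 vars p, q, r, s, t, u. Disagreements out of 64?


F1 = (((t IMPLIES t) IMPLIES (r AND NOT r)) IMPLIES s)
F2 = (t IMPLIES (s IMPLIES (s XOR p)))
Evaluate both on each of 64 rows (bits = p,q,r,s,t,u):
  row 0 [000000]: F1=1 F2=1 -> 0
  row 1 [000001]: F1=1 F2=1 -> 0
  row 2 [000010]: F1=1 F2=1 -> 0
  row 3 [000011]: F1=1 F2=1 -> 0
  row 4 [000100]: F1=1 F2=1 -> 0
  (every remaining row is evaluated the same way; all 64 results are listed next)
Full result column, 8 rows per line (p,q,r fixed per line; s,t,u runs 000..111 left to right):
  rows 0-7 [p,q,r=000]: 00000000  (ones: 0)
  rows 8-15 [p,q,r=001]: 00000000  (ones: 0)
  rows 16-23 [p,q,r=010]: 00000000  (ones: 0)
  rows 24-31 [p,q,r=011]: 00000000  (ones: 0)
  rows 32-39 [p,q,r=100]: 00000011  (ones: 2)
  rows 40-47 [p,q,r=101]: 00000011  (ones: 2)
  rows 48-55 [p,q,r=110]: 00000011  (ones: 2)
  rows 56-63 [p,q,r=111]: 00000011  (ones: 2)
Disagreements = 0+0+0+0+2+2+2+2 = 8

8


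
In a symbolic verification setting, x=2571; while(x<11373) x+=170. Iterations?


Step 1: x goes from 2571 toward 11373 by 170; the body runs while x<11373, so iterations = ceil((bound-start)/step)
Step 2: Distance=8802
Step 3: ceil(8802/170)=52

52


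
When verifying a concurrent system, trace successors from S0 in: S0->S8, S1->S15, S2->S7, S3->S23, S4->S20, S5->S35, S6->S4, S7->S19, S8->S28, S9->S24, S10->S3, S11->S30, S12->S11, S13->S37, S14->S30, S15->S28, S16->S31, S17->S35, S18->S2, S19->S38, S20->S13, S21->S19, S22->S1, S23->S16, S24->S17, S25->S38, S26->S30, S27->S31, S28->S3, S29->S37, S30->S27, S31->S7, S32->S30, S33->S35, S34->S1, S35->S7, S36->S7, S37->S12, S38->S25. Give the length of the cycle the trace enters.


Trace from S0 until a state repeats:
  S0 -> S8 -> S28 -> S3 -> S23 -> S16 -> S31 -> S7 -> S19 -> S38 -> S25 -> S38
S38 first seen at step 9, revisited at step 11.
Cycle length = 11 - 9 = 2

2


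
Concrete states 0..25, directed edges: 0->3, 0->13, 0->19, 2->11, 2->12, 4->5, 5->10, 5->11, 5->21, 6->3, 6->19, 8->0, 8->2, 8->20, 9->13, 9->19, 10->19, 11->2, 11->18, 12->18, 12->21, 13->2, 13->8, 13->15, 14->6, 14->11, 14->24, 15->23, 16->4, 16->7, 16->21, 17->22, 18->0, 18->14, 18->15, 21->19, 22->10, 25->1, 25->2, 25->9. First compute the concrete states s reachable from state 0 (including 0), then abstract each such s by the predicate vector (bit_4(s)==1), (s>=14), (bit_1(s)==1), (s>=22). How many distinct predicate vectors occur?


BFS from 0:
Concrete reachable: {0, 2, 3, 6, 8, 11, 12, 13, 14, 15, 18, 19, 20, 21, 23, 24}
Abstract via predicates (bit_4(s)==1), (s>=14), (bit_1(s)==1), (s>=22):
  (0,0,0,0) <- {0, 8, 12, 13}
  (0,0,1,0) <- {2, 3, 6, 11}
  (0,1,1,0) <- {14, 15}
  (1,1,0,0) <- {20, 21}
  (1,1,0,1) <- {24}
  (1,1,1,0) <- {18, 19}
  (1,1,1,1) <- {23}
Distinct abstract states = 7

7


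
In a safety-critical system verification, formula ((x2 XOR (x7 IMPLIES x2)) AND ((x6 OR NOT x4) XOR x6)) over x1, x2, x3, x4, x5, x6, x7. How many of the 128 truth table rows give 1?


Formula: ((x2 XOR (x7 IMPLIES x2)) AND ((x6 OR NOT x4) XOR x6)) over 7 vars (128 rows)
Evaluate each row (x1, x2, x3, x4, x5, x6, x7 as bits, MSB first):
  row 0 [0000000]: ((0 XOR (0 IMPLIES 0)) AND ((0 OR NOT 0) XOR 0)) -> 1
  row 1 [0000001]: ((0 XOR (1 IMPLIES 0)) AND ((0 OR NOT 0) XOR 0)) -> 0
  row 2 [0000010]: ((0 XOR (0 IMPLIES 0)) AND ((1 OR NOT 0) XOR 1)) -> 0
  row 3 [0000011]: ((0 XOR (1 IMPLIES 0)) AND ((1 OR NOT 0) XOR 1)) -> 0
  row 4 [0000100]: ((0 XOR (0 IMPLIES 0)) AND ((0 OR NOT 0) XOR 0)) -> 1
  (every remaining row is evaluated the same way; all 128 results are listed next)
Full result column, 8 rows per line (x1,x2,x3,x4 fixed per line; x5,x6,x7 runs 000..111 left to right):
  rows 0-7 [x1,x2,x3,x4=0000]: 10001000  (ones: 2)
  rows 8-15 [x1,x2,x3,x4=0001]: 00000000  (ones: 0)
  rows 16-23 [x1,x2,x3,x4=0010]: 10001000  (ones: 2)
  rows 24-31 [x1,x2,x3,x4=0011]: 00000000  (ones: 0)
  rows 32-39 [x1,x2,x3,x4=0100]: 00000000  (ones: 0)
  rows 40-47 [x1,x2,x3,x4=0101]: 00000000  (ones: 0)
  rows 48-55 [x1,x2,x3,x4=0110]: 00000000  (ones: 0)
  rows 56-63 [x1,x2,x3,x4=0111]: 00000000  (ones: 0)
  rows 64-71 [x1,x2,x3,x4=1000]: 10001000  (ones: 2)
  rows 72-79 [x1,x2,x3,x4=1001]: 00000000  (ones: 0)
  rows 80-87 [x1,x2,x3,x4=1010]: 10001000  (ones: 2)
  rows 88-95 [x1,x2,x3,x4=1011]: 00000000  (ones: 0)
  rows 96-103 [x1,x2,x3,x4=1100]: 00000000  (ones: 0)
  rows 104-111 [x1,x2,x3,x4=1101]: 00000000  (ones: 0)
  rows 112-119 [x1,x2,x3,x4=1110]: 00000000  (ones: 0)
  rows 120-127 [x1,x2,x3,x4=1111]: 00000000  (ones: 0)
Count of 1-rows = 2+0+2+0+0+0+0+0+2+0+2+0+0+0+0+0 = 8

8


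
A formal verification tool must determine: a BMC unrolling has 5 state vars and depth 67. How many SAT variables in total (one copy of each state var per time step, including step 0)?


BMC unrolls to depth k, creating one copy of each state var for steps 0..k.
Step count = 67 + 1 = 68 (steps 0 through 67)
Vars per step = 5
Total = 5 * 68 = 340

340


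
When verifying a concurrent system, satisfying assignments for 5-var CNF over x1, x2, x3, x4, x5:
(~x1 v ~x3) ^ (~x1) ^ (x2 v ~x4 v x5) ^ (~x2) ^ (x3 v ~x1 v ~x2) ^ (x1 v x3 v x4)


CNF with 6 clauses over 5 vars (32 assignments).
An assignment satisfies CNF iff every clause has >=1 true literal.
Check each row (bits = x1,x2,x3,x4,x5; clause T/F shown):
  row 0 [00000]: clauses=TTTTTF -> 0
  row 1 [00001]: clauses=TTTTTF -> 0
  row 2 [00010]: clauses=TTFTTT -> 0
  row 3 [00011]: clauses=TTTTTT -> 1
  row 4 [00100]: clauses=TTTTTT -> 1
  row 5 [00101]: clauses=TTTTTT -> 1
  row 6 [00110]: clauses=TTFTTT -> 0
  row 7 [00111]: clauses=TTTTTT -> 1
  row 8 [01000]: clauses=TTTFTF -> 0
  row 9 [01001]: clauses=TTTFTF -> 0
  row 10 [01010]: clauses=TTTFTT -> 0
  row 11 [01011]: clauses=TTTFTT -> 0
  row 12 [01100]: clauses=TTTFTT -> 0
  row 13 [01101]: clauses=TTTFTT -> 0
  row 14 [01110]: clauses=TTTFTT -> 0
  row 15 [01111]: clauses=TTTFTT -> 0
  row 16 [10000]: clauses=TFTTTT -> 0
  row 17 [10001]: clauses=TFTTTT -> 0
  row 18 [10010]: clauses=TFFTTT -> 0
  row 19 [10011]: clauses=TFTTTT -> 0
  row 20 [10100]: clauses=FFTTTT -> 0
  row 21 [10101]: clauses=FFTTTT -> 0
  row 22 [10110]: clauses=FFFTTT -> 0
  row 23 [10111]: clauses=FFTTTT -> 0
  row 24 [11000]: clauses=TFTFFT -> 0
  row 25 [11001]: clauses=TFTFFT -> 0
  row 26 [11010]: clauses=TFTFFT -> 0
  row 27 [11011]: clauses=TFTFFT -> 0
  row 28 [11100]: clauses=FFTFTT -> 0
  row 29 [11101]: clauses=FFTFTT -> 0
  row 30 [11110]: clauses=FFTFTT -> 0
  row 31 [11111]: clauses=FFTFTT -> 0
Full result column, 8 rows per line (x1,x2 fixed per line; x3,x4,x5 runs 000..111 left to right):
  rows 0-7 [x1,x2=00]: 00011101  (ones: 4)
  rows 8-15 [x1,x2=01]: 00000000  (ones: 0)
  rows 16-23 [x1,x2=10]: 00000000  (ones: 0)
  rows 24-31 [x1,x2=11]: 00000000  (ones: 0)
Satisfying assignments = 4+0+0+0 = 4

4


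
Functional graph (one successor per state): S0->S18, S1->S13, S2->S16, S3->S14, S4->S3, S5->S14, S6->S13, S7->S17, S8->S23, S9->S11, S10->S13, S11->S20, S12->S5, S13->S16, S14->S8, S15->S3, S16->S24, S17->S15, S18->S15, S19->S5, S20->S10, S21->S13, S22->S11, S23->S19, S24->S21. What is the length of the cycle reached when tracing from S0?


Trace from S0 until a state repeats:
  S0 -> S18 -> S15 -> S3 -> S14 -> S8 -> S23 -> S19 -> S5 -> S14
S14 first seen at step 4, revisited at step 9.
Cycle length = 9 - 4 = 5

5


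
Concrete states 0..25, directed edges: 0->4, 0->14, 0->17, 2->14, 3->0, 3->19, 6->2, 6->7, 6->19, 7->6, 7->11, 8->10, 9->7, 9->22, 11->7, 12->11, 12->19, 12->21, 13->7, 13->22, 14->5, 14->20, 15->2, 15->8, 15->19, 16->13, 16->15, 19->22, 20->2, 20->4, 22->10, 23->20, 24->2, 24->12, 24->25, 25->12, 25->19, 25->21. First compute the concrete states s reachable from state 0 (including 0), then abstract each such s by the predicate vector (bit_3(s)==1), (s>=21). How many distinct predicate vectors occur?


BFS from 0:
Concrete reachable: {0, 2, 4, 5, 14, 17, 20}
Abstract via predicates (bit_3(s)==1), (s>=21):
  (0,0) <- {0, 2, 4, 5, 17, 20}
  (1,0) <- {14}
Distinct abstract states = 2

2


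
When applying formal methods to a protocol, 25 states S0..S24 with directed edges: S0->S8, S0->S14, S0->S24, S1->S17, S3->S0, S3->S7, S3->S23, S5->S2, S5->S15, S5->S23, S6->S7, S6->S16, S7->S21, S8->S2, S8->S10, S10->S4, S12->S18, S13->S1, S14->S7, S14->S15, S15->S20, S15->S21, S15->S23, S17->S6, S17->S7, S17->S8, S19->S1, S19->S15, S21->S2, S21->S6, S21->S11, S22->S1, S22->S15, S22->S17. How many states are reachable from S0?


BFS from S0:
  layer 0: {S0}
  layer 1: {S8, S14, S24}
  layer 2: {S2, S7, S10, S15}
  layer 3: {S4, S20, S21, S23}
  layer 4: {S6, S11}
  layer 5: {S16}
Reachable set: {S0, S2, S4, S6, S7, S8, S10, S11, S14, S15, S16, S20, S21, S23, S24}
Count = 15

15


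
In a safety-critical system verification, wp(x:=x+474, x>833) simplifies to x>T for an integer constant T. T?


Formula: wp(x:=E, P) = P[E/x] (substitute E for x in postcondition)
Step 1: Postcondition: x>833
Step 2: Substitute x+474 for x: x+474>833
Step 3: Solve for x: x > 833-474 = 359

359


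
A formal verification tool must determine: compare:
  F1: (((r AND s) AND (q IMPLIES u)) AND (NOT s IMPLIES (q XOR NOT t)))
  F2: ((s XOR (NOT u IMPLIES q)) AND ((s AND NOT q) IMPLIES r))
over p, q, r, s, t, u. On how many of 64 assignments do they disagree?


F1 = (((r AND s) AND (q IMPLIES u)) AND (NOT s IMPLIES (q XOR NOT t)))
F2 = ((s XOR (NOT u IMPLIES q)) AND ((s AND NOT q) IMPLIES r))
Evaluate both on each of 64 rows (bits = p,q,r,s,t,u):
  row 0 [000000]: F1=0 F2=0 -> 0
  row 1 [000001]: F1=0 F2=1 (differ) -> 1
  row 2 [000010]: F1=0 F2=0 -> 0
  row 3 [000011]: F1=0 F2=1 (differ) -> 1
  row 4 [000100]: F1=0 F2=0 -> 0
  (every remaining row is evaluated the same way; all 64 results are listed next)
Full result column, 8 rows per line (p,q,r fixed per line; s,t,u runs 000..111 left to right):
  rows 0-7 [p,q,r=000]: 01010000  (ones: 2)
  rows 8-15 [p,q,r=001]: 01010101  (ones: 4)
  rows 16-23 [p,q,r=010]: 11110000  (ones: 4)
  rows 24-31 [p,q,r=011]: 11110101  (ones: 6)
  rows 32-39 [p,q,r=100]: 01010000  (ones: 2)
  rows 40-47 [p,q,r=101]: 01010101  (ones: 4)
  rows 48-55 [p,q,r=110]: 11110000  (ones: 4)
  rows 56-63 [p,q,r=111]: 11110101  (ones: 6)
Disagreements = 2+4+4+6+2+4+4+6 = 32

32


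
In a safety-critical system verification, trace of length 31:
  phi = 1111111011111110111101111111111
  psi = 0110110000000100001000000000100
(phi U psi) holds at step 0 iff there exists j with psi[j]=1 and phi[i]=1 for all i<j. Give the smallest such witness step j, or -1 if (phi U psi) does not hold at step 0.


(phi U psi) at 0: need smallest j with psi[j]=1 and phi[i]=1 for all i in [0,j).
Scan from step 0:
  step 0: phi=1, psi=0 -> continue
  step 1: psi=1 and phi held for [0,1) -> witness found
Witness step = 1

1


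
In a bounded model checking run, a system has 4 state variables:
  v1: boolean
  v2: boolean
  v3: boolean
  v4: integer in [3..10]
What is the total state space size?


State space = product of domain sizes of all variables.
Domain sizes:
  v1 (boolean): 2
  v2 (boolean): 2
  v3 (boolean): 2
  v4 (integer in [3..10]): 8
Product = 2 * 2 * 2 * 8 = 64

64


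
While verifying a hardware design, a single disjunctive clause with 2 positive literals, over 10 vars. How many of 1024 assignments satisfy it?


Step 1: Total=2^10=1024
Step 2: Unsat when all 2 false: 2^8=256
Step 3: Sat=1024-256=768

768


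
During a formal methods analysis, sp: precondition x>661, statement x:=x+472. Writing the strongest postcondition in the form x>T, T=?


Formula: sp(P, x:=E) = exists old_x. (x = E[old_x/x]) AND P[old_x/x] (old_x is the value of x before the assignment; eliminate old_x by solving x = E[old_x/x] for old_x)
Step 1: Precondition P: x>661, i.e. old_x > 661
Step 2: Assignment gives x = old_x + 472, so old_x = x - 472
Step 3: Substitute into P: x - 472 > 661
Step 4: Simplify: x > 661+472 = 1133

1133


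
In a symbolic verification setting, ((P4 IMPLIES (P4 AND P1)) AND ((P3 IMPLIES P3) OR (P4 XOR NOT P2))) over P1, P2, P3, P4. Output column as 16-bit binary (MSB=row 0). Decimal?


Formula: ((P4 IMPLIES (P4 AND P1)) AND ((P3 IMPLIES P3) OR (P4 XOR NOT P2))) over P1, P2, P3, P4 (16 rows)
Evaluate each row (bits = P1,P2,P3,P4, MSB first):
  row 0 [0000]: ((0 IMPLIES (0 AND 0)) AND ((0 IMPLIES 0) OR (0 XOR NOT 0))) -> 1
  row 1 [0001]: ((1 IMPLIES (1 AND 0)) AND ((0 IMPLIES 0) OR (1 XOR NOT 0))) -> 0
  row 2 [0010]: ((0 IMPLIES (0 AND 0)) AND ((1 IMPLIES 1) OR (0 XOR NOT 0))) -> 1
  row 3 [0011]: ((1 IMPLIES (1 AND 0)) AND ((1 IMPLIES 1) OR (1 XOR NOT 0))) -> 0
  row 4 [0100]: ((0 IMPLIES (0 AND 0)) AND ((0 IMPLIES 0) OR (0 XOR NOT 1))) -> 1
  row 5 [0101]: ((1 IMPLIES (1 AND 0)) AND ((0 IMPLIES 0) OR (1 XOR NOT 1))) -> 0
  row 6 [0110]: ((0 IMPLIES (0 AND 0)) AND ((1 IMPLIES 1) OR (0 XOR NOT 1))) -> 1
  row 7 [0111]: ((1 IMPLIES (1 AND 0)) AND ((1 IMPLIES 1) OR (1 XOR NOT 1))) -> 0
  row 8 [1000]: ((0 IMPLIES (0 AND 1)) AND ((0 IMPLIES 0) OR (0 XOR NOT 0))) -> 1
  row 9 [1001]: ((1 IMPLIES (1 AND 1)) AND ((0 IMPLIES 0) OR (1 XOR NOT 0))) -> 1
  row 10 [1010]: ((0 IMPLIES (0 AND 1)) AND ((1 IMPLIES 1) OR (0 XOR NOT 0))) -> 1
  row 11 [1011]: ((1 IMPLIES (1 AND 1)) AND ((1 IMPLIES 1) OR (1 XOR NOT 0))) -> 1
  row 12 [1100]: ((0 IMPLIES (0 AND 1)) AND ((0 IMPLIES 0) OR (0 XOR NOT 1))) -> 1
  row 13 [1101]: ((1 IMPLIES (1 AND 1)) AND ((0 IMPLIES 0) OR (1 XOR NOT 1))) -> 1
  row 14 [1110]: ((0 IMPLIES (0 AND 1)) AND ((1 IMPLIES 1) OR (0 XOR NOT 1))) -> 1
  row 15 [1111]: ((1 IMPLIES (1 AND 1)) AND ((1 IMPLIES 1) OR (1 XOR NOT 1))) -> 1
Full result column, 4 rows per line (P1,P2 fixed per line; P3,P4 runs 00..11 left to right):
  rows 0-3 [P1,P2=00]: 1010  = hex A
  rows 4-7 [P1,P2=01]: 1010  = hex A
  rows 8-11 [P1,P2=10]: 1111  = hex F
  rows 12-15 [P1,P2=11]: 1111  = hex F
Output column (row 0 .. row 15) = 1010101011111111
Output column grouped in 4s = 1010 1010 1111 1111 = 0xAAFF
Convert to decimal digit by digit (value = value*16 + digit):
  A -> 10
  10*16 + 10 (A) = 170
  170*16 + 15 (F) = 2735
  2735*16 + 15 (F) = 43775
Decimal = 43775

43775


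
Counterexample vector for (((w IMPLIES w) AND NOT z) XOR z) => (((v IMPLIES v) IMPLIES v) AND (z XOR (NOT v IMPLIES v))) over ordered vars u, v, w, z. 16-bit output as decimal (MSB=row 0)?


F1 = (((w IMPLIES w) AND NOT z) XOR z)
F2 = (((v IMPLIES v) IMPLIES v) AND (z XOR (NOT v IMPLIES v)))
Counterexample to F1=>F2 is where F1=1 and F2=0.
Evaluate each row (bits = u,v,w,z, MSB first):
  row 0 [0000]: F1=1 F2=0 -> F1&~F2 -> 1
  row 1 [0001]: F1=1 F2=0 -> F1&~F2 -> 1
  row 2 [0010]: F1=1 F2=0 -> F1&~F2 -> 1
  row 3 [0011]: F1=1 F2=0 -> F1&~F2 -> 1
  row 4 [0100]: F1=1 F2=1 -> F1&~F2 -> 0
  row 5 [0101]: F1=1 F2=0 -> F1&~F2 -> 1
  row 6 [0110]: F1=1 F2=1 -> F1&~F2 -> 0
  row 7 [0111]: F1=1 F2=0 -> F1&~F2 -> 1
  row 8 [1000]: F1=1 F2=0 -> F1&~F2 -> 1
  row 9 [1001]: F1=1 F2=0 -> F1&~F2 -> 1
  row 10 [1010]: F1=1 F2=0 -> F1&~F2 -> 1
  row 11 [1011]: F1=1 F2=0 -> F1&~F2 -> 1
  row 12 [1100]: F1=1 F2=1 -> F1&~F2 -> 0
  row 13 [1101]: F1=1 F2=0 -> F1&~F2 -> 1
  row 14 [1110]: F1=1 F2=1 -> F1&~F2 -> 0
  row 15 [1111]: F1=1 F2=0 -> F1&~F2 -> 1
Full result column, 4 rows per line (u,v fixed per line; w,z runs 00..11 left to right):
  rows 0-3 [u,v=00]: 1111  = hex F
  rows 4-7 [u,v=01]: 0101  = hex 5
  rows 8-11 [u,v=10]: 1111  = hex F
  rows 12-15 [u,v=11]: 0101  = hex 5
Counterexample vector (row 0 .. row 15) = 1111010111110101
Output column grouped in 4s = 1111 0101 1111 0101 = 0xF5F5
Convert to decimal digit by digit (value = value*16 + digit):
  F -> 15
  15*16 + 5 = 245
  245*16 + 15 (F) = 3935
  3935*16 + 5 = 62965
Decimal = 62965

62965


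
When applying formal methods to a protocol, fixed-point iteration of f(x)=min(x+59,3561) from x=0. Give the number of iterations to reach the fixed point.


Step 1: x=0, cap=3561, increment=59
Step 2: x grows by 59 each step until capped at 3561; fixed point is x=3561
Step 3: iterations = ceil(3561/59) = 61

61


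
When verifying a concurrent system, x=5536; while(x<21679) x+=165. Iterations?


Step 1: x goes from 5536 toward 21679 by 165; the body runs while x<21679, so iterations = ceil((bound-start)/step)
Step 2: Distance=16143
Step 3: ceil(16143/165)=98

98


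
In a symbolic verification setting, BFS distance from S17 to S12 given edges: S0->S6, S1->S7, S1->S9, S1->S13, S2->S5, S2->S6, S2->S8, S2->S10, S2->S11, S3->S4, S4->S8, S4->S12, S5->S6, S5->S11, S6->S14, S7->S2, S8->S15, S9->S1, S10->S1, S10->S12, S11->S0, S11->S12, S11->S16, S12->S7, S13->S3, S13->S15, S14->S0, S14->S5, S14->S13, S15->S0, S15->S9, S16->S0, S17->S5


BFS layer-by-layer from S17:
  dist 0: {S17}
  dist 1: {S5}
  dist 2: {S6, S11}
  dist 3: {S0, S12, S14, S16}
  -> S12 reached at distance 3
Shortest path length = 3

3


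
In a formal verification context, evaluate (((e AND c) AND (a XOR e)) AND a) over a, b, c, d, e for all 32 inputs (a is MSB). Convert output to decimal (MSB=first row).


Formula: (((e AND c) AND (a XOR e)) AND a) over a, b, c, d, e (32 rows)
Evaluate each row (bits = a,b,c,d,e, MSB first):
  row 0 [00000]: (((0 AND 0) AND (0 XOR 0)) AND 0) -> 0
  row 1 [00001]: (((1 AND 0) AND (0 XOR 1)) AND 0) -> 0
  row 2 [00010]: (((0 AND 0) AND (0 XOR 0)) AND 0) -> 0
  row 3 [00011]: (((1 AND 0) AND (0 XOR 1)) AND 0) -> 0
  row 4 [00100]: (((0 AND 1) AND (0 XOR 0)) AND 0) -> 0
  row 5 [00101]: (((1 AND 1) AND (0 XOR 1)) AND 0) -> 0
  row 6 [00110]: (((0 AND 1) AND (0 XOR 0)) AND 0) -> 0
  row 7 [00111]: (((1 AND 1) AND (0 XOR 1)) AND 0) -> 0
  row 8 [01000]: (((0 AND 0) AND (0 XOR 0)) AND 0) -> 0
  row 9 [01001]: (((1 AND 0) AND (0 XOR 1)) AND 0) -> 0
  row 10 [01010]: (((0 AND 0) AND (0 XOR 0)) AND 0) -> 0
  row 11 [01011]: (((1 AND 0) AND (0 XOR 1)) AND 0) -> 0
  row 12 [01100]: (((0 AND 1) AND (0 XOR 0)) AND 0) -> 0
  row 13 [01101]: (((1 AND 1) AND (0 XOR 1)) AND 0) -> 0
  row 14 [01110]: (((0 AND 1) AND (0 XOR 0)) AND 0) -> 0
  row 15 [01111]: (((1 AND 1) AND (0 XOR 1)) AND 0) -> 0
  row 16 [10000]: (((0 AND 0) AND (1 XOR 0)) AND 1) -> 0
  row 17 [10001]: (((1 AND 0) AND (1 XOR 1)) AND 1) -> 0
  row 18 [10010]: (((0 AND 0) AND (1 XOR 0)) AND 1) -> 0
  row 19 [10011]: (((1 AND 0) AND (1 XOR 1)) AND 1) -> 0
  row 20 [10100]: (((0 AND 1) AND (1 XOR 0)) AND 1) -> 0
  row 21 [10101]: (((1 AND 1) AND (1 XOR 1)) AND 1) -> 0
  row 22 [10110]: (((0 AND 1) AND (1 XOR 0)) AND 1) -> 0
  row 23 [10111]: (((1 AND 1) AND (1 XOR 1)) AND 1) -> 0
  row 24 [11000]: (((0 AND 0) AND (1 XOR 0)) AND 1) -> 0
  row 25 [11001]: (((1 AND 0) AND (1 XOR 1)) AND 1) -> 0
  row 26 [11010]: (((0 AND 0) AND (1 XOR 0)) AND 1) -> 0
  row 27 [11011]: (((1 AND 0) AND (1 XOR 1)) AND 1) -> 0
  row 28 [11100]: (((0 AND 1) AND (1 XOR 0)) AND 1) -> 0
  row 29 [11101]: (((1 AND 1) AND (1 XOR 1)) AND 1) -> 0
  row 30 [11110]: (((0 AND 1) AND (1 XOR 0)) AND 1) -> 0
  row 31 [11111]: (((1 AND 1) AND (1 XOR 1)) AND 1) -> 0
Full result column, 4 rows per line (a,b,c fixed per line; d,e runs 00..11 left to right):
  rows 0-3 [a,b,c=000]: 0000  = hex 0
  rows 4-7 [a,b,c=001]: 0000  = hex 0
  rows 8-11 [a,b,c=010]: 0000  = hex 0
  rows 12-15 [a,b,c=011]: 0000  = hex 0
  rows 16-19 [a,b,c=100]: 0000  = hex 0
  rows 20-23 [a,b,c=101]: 0000  = hex 0
  rows 24-27 [a,b,c=110]: 0000  = hex 0
  rows 28-31 [a,b,c=111]: 0000  = hex 0
Output column (row 0 .. row 31) = 00000000000000000000000000000000
Output column grouped in 4s = 0000 0000 0000 0000 0000 0000 0000 0000 = 0x00000000
Convert to decimal digit by digit (value = value*16 + digit):
  0 -> 0
  0*16 + 0 = 0
  0*16 + 0 = 0
  0*16 + 0 = 0
  0*16 + 0 = 0
  0*16 + 0 = 0
  0*16 + 0 = 0
  0*16 + 0 = 0
Decimal = 0

0


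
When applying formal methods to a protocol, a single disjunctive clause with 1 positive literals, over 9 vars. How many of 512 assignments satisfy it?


Step 1: Total=2^9=512
Step 2: Unsat when all 1 false: 2^8=256
Step 3: Sat=512-256=256

256


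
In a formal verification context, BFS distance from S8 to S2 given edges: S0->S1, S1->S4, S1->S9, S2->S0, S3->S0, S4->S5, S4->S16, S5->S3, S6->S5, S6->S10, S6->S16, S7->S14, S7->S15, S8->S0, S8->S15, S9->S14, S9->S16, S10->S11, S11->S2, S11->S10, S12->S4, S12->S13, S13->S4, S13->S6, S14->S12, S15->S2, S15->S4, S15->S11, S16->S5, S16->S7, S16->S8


BFS layer-by-layer from S8:
  dist 0: {S8}
  dist 1: {S0, S15}
  dist 2: {S1, S2, S4, S11}
  -> S2 reached at distance 2
Shortest path length = 2

2


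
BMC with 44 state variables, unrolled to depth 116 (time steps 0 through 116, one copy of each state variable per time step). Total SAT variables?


BMC unrolls to depth k, creating one copy of each state var for steps 0..k.
Step count = 116 + 1 = 117 (steps 0 through 116)
Vars per step = 44
Total = 44 * 117 = 5148

5148


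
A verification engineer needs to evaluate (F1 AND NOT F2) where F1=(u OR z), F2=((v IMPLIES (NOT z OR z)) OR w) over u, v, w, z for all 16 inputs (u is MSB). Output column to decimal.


F1 = (u OR z)
F2 = ((v IMPLIES (NOT z OR z)) OR w)
Counterexample to F1=>F2 is where F1=1 and F2=0.
Evaluate each row (bits = u,v,w,z, MSB first):
  row 0 [0000]: F1=0 F2=1 -> F1&~F2 -> 0
  row 1 [0001]: F1=1 F2=1 -> F1&~F2 -> 0
  row 2 [0010]: F1=0 F2=1 -> F1&~F2 -> 0
  row 3 [0011]: F1=1 F2=1 -> F1&~F2 -> 0
  row 4 [0100]: F1=0 F2=1 -> F1&~F2 -> 0
  row 5 [0101]: F1=1 F2=1 -> F1&~F2 -> 0
  row 6 [0110]: F1=0 F2=1 -> F1&~F2 -> 0
  row 7 [0111]: F1=1 F2=1 -> F1&~F2 -> 0
  row 8 [1000]: F1=1 F2=1 -> F1&~F2 -> 0
  row 9 [1001]: F1=1 F2=1 -> F1&~F2 -> 0
  row 10 [1010]: F1=1 F2=1 -> F1&~F2 -> 0
  row 11 [1011]: F1=1 F2=1 -> F1&~F2 -> 0
  row 12 [1100]: F1=1 F2=1 -> F1&~F2 -> 0
  row 13 [1101]: F1=1 F2=1 -> F1&~F2 -> 0
  row 14 [1110]: F1=1 F2=1 -> F1&~F2 -> 0
  row 15 [1111]: F1=1 F2=1 -> F1&~F2 -> 0
Full result column, 4 rows per line (u,v fixed per line; w,z runs 00..11 left to right):
  rows 0-3 [u,v=00]: 0000  = hex 0
  rows 4-7 [u,v=01]: 0000  = hex 0
  rows 8-11 [u,v=10]: 0000  = hex 0
  rows 12-15 [u,v=11]: 0000  = hex 0
Counterexample vector (row 0 .. row 15) = 0000000000000000
Output column grouped in 4s = 0000 0000 0000 0000 = 0x0000
Convert to decimal digit by digit (value = value*16 + digit):
  0 -> 0
  0*16 + 0 = 0
  0*16 + 0 = 0
  0*16 + 0 = 0
Decimal = 0

0


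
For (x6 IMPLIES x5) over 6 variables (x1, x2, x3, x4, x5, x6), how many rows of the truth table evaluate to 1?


Formula: (x6 IMPLIES x5) over 6 vars (64 rows)
Evaluate each row (x1, x2, x3, x4, x5, x6 as bits, MSB first):
  row 0 [000000]: (0 IMPLIES 0) -> 1
  row 1 [000001]: (1 IMPLIES 0) -> 0
  row 2 [000010]: (0 IMPLIES 1) -> 1
  row 3 [000011]: (1 IMPLIES 1) -> 1
  row 4 [000100]: (0 IMPLIES 0) -> 1
  (every remaining row is evaluated the same way; all 64 results are listed next)
Full result column, 8 rows per line (x1,x2,x3 fixed per line; x4,x5,x6 runs 000..111 left to right):
  rows 0-7 [x1,x2,x3=000]: 10111011  (ones: 6)
  rows 8-15 [x1,x2,x3=001]: 10111011  (ones: 6)
  rows 16-23 [x1,x2,x3=010]: 10111011  (ones: 6)
  rows 24-31 [x1,x2,x3=011]: 10111011  (ones: 6)
  rows 32-39 [x1,x2,x3=100]: 10111011  (ones: 6)
  rows 40-47 [x1,x2,x3=101]: 10111011  (ones: 6)
  rows 48-55 [x1,x2,x3=110]: 10111011  (ones: 6)
  rows 56-63 [x1,x2,x3=111]: 10111011  (ones: 6)
Count of 1-rows = 6+6+6+6+6+6+6+6 = 48

48


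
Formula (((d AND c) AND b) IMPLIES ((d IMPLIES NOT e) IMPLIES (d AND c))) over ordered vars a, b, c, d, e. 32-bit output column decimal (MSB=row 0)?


Formula: (((d AND c) AND b) IMPLIES ((d IMPLIES NOT e) IMPLIES (d AND c))) over a, b, c, d, e (32 rows)
Evaluate each row (bits = a,b,c,d,e, MSB first):
  row 0 [00000]: (((0 AND 0) AND 0) IMPLIES ((0 IMPLIES NOT 0) IMPLIES (0 AND 0))) -> 1
  row 1 [00001]: (((0 AND 0) AND 0) IMPLIES ((0 IMPLIES NOT 1) IMPLIES (0 AND 0))) -> 1
  row 2 [00010]: (((1 AND 0) AND 0) IMPLIES ((1 IMPLIES NOT 0) IMPLIES (1 AND 0))) -> 1
  row 3 [00011]: (((1 AND 0) AND 0) IMPLIES ((1 IMPLIES NOT 1) IMPLIES (1 AND 0))) -> 1
  row 4 [00100]: (((0 AND 1) AND 0) IMPLIES ((0 IMPLIES NOT 0) IMPLIES (0 AND 1))) -> 1
  row 5 [00101]: (((0 AND 1) AND 0) IMPLIES ((0 IMPLIES NOT 1) IMPLIES (0 AND 1))) -> 1
  row 6 [00110]: (((1 AND 1) AND 0) IMPLIES ((1 IMPLIES NOT 0) IMPLIES (1 AND 1))) -> 1
  row 7 [00111]: (((1 AND 1) AND 0) IMPLIES ((1 IMPLIES NOT 1) IMPLIES (1 AND 1))) -> 1
  row 8 [01000]: (((0 AND 0) AND 1) IMPLIES ((0 IMPLIES NOT 0) IMPLIES (0 AND 0))) -> 1
  row 9 [01001]: (((0 AND 0) AND 1) IMPLIES ((0 IMPLIES NOT 1) IMPLIES (0 AND 0))) -> 1
  row 10 [01010]: (((1 AND 0) AND 1) IMPLIES ((1 IMPLIES NOT 0) IMPLIES (1 AND 0))) -> 1
  row 11 [01011]: (((1 AND 0) AND 1) IMPLIES ((1 IMPLIES NOT 1) IMPLIES (1 AND 0))) -> 1
  row 12 [01100]: (((0 AND 1) AND 1) IMPLIES ((0 IMPLIES NOT 0) IMPLIES (0 AND 1))) -> 1
  row 13 [01101]: (((0 AND 1) AND 1) IMPLIES ((0 IMPLIES NOT 1) IMPLIES (0 AND 1))) -> 1
  row 14 [01110]: (((1 AND 1) AND 1) IMPLIES ((1 IMPLIES NOT 0) IMPLIES (1 AND 1))) -> 1
  row 15 [01111]: (((1 AND 1) AND 1) IMPLIES ((1 IMPLIES NOT 1) IMPLIES (1 AND 1))) -> 1
  row 16 [10000]: (((0 AND 0) AND 0) IMPLIES ((0 IMPLIES NOT 0) IMPLIES (0 AND 0))) -> 1
  row 17 [10001]: (((0 AND 0) AND 0) IMPLIES ((0 IMPLIES NOT 1) IMPLIES (0 AND 0))) -> 1
  row 18 [10010]: (((1 AND 0) AND 0) IMPLIES ((1 IMPLIES NOT 0) IMPLIES (1 AND 0))) -> 1
  row 19 [10011]: (((1 AND 0) AND 0) IMPLIES ((1 IMPLIES NOT 1) IMPLIES (1 AND 0))) -> 1
  row 20 [10100]: (((0 AND 1) AND 0) IMPLIES ((0 IMPLIES NOT 0) IMPLIES (0 AND 1))) -> 1
  row 21 [10101]: (((0 AND 1) AND 0) IMPLIES ((0 IMPLIES NOT 1) IMPLIES (0 AND 1))) -> 1
  row 22 [10110]: (((1 AND 1) AND 0) IMPLIES ((1 IMPLIES NOT 0) IMPLIES (1 AND 1))) -> 1
  row 23 [10111]: (((1 AND 1) AND 0) IMPLIES ((1 IMPLIES NOT 1) IMPLIES (1 AND 1))) -> 1
  row 24 [11000]: (((0 AND 0) AND 1) IMPLIES ((0 IMPLIES NOT 0) IMPLIES (0 AND 0))) -> 1
  row 25 [11001]: (((0 AND 0) AND 1) IMPLIES ((0 IMPLIES NOT 1) IMPLIES (0 AND 0))) -> 1
  row 26 [11010]: (((1 AND 0) AND 1) IMPLIES ((1 IMPLIES NOT 0) IMPLIES (1 AND 0))) -> 1
  row 27 [11011]: (((1 AND 0) AND 1) IMPLIES ((1 IMPLIES NOT 1) IMPLIES (1 AND 0))) -> 1
  row 28 [11100]: (((0 AND 1) AND 1) IMPLIES ((0 IMPLIES NOT 0) IMPLIES (0 AND 1))) -> 1
  row 29 [11101]: (((0 AND 1) AND 1) IMPLIES ((0 IMPLIES NOT 1) IMPLIES (0 AND 1))) -> 1
  row 30 [11110]: (((1 AND 1) AND 1) IMPLIES ((1 IMPLIES NOT 0) IMPLIES (1 AND 1))) -> 1
  row 31 [11111]: (((1 AND 1) AND 1) IMPLIES ((1 IMPLIES NOT 1) IMPLIES (1 AND 1))) -> 1
Full result column, 4 rows per line (a,b,c fixed per line; d,e runs 00..11 left to right):
  rows 0-3 [a,b,c=000]: 1111  = hex F
  rows 4-7 [a,b,c=001]: 1111  = hex F
  rows 8-11 [a,b,c=010]: 1111  = hex F
  rows 12-15 [a,b,c=011]: 1111  = hex F
  rows 16-19 [a,b,c=100]: 1111  = hex F
  rows 20-23 [a,b,c=101]: 1111  = hex F
  rows 24-27 [a,b,c=110]: 1111  = hex F
  rows 28-31 [a,b,c=111]: 1111  = hex F
Output column (row 0 .. row 31) = 11111111111111111111111111111111
Output column grouped in 4s = 1111 1111 1111 1111 1111 1111 1111 1111 = 0xFFFFFFFF
Convert to decimal digit by digit (value = value*16 + digit):
  F -> 15
  15*16 + 15 (F) = 255
  255*16 + 15 (F) = 4095
  4095*16 + 15 (F) = 65535
  65535*16 + 15 (F) = 1048575
  1048575*16 + 15 (F) = 16777215
  16777215*16 + 15 (F) = 268435455
  268435455*16 + 15 (F) = 4294967295
Decimal = 4294967295

4294967295


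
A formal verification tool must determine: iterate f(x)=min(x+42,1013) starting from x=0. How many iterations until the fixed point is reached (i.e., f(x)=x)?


Step 1: x=0, cap=1013, increment=42
Step 2: x grows by 42 each step until capped at 1013; fixed point is x=1013
Step 3: iterations = ceil(1013/42) = 25

25


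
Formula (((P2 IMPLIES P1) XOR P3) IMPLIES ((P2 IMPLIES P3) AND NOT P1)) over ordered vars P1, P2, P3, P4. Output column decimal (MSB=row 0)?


Formula: (((P2 IMPLIES P1) XOR P3) IMPLIES ((P2 IMPLIES P3) AND NOT P1)) over P1, P2, P3, P4 (16 rows)
Evaluate each row (bits = P1,P2,P3,P4, MSB first):
  row 0 [0000]: (((0 IMPLIES 0) XOR 0) IMPLIES ((0 IMPLIES 0) AND NOT 0)) -> 1
  row 1 [0001]: (((0 IMPLIES 0) XOR 0) IMPLIES ((0 IMPLIES 0) AND NOT 0)) -> 1
  row 2 [0010]: (((0 IMPLIES 0) XOR 1) IMPLIES ((0 IMPLIES 1) AND NOT 0)) -> 1
  row 3 [0011]: (((0 IMPLIES 0) XOR 1) IMPLIES ((0 IMPLIES 1) AND NOT 0)) -> 1
  row 4 [0100]: (((1 IMPLIES 0) XOR 0) IMPLIES ((1 IMPLIES 0) AND NOT 0)) -> 1
  row 5 [0101]: (((1 IMPLIES 0) XOR 0) IMPLIES ((1 IMPLIES 0) AND NOT 0)) -> 1
  row 6 [0110]: (((1 IMPLIES 0) XOR 1) IMPLIES ((1 IMPLIES 1) AND NOT 0)) -> 1
  row 7 [0111]: (((1 IMPLIES 0) XOR 1) IMPLIES ((1 IMPLIES 1) AND NOT 0)) -> 1
  row 8 [1000]: (((0 IMPLIES 1) XOR 0) IMPLIES ((0 IMPLIES 0) AND NOT 1)) -> 0
  row 9 [1001]: (((0 IMPLIES 1) XOR 0) IMPLIES ((0 IMPLIES 0) AND NOT 1)) -> 0
  row 10 [1010]: (((0 IMPLIES 1) XOR 1) IMPLIES ((0 IMPLIES 1) AND NOT 1)) -> 1
  row 11 [1011]: (((0 IMPLIES 1) XOR 1) IMPLIES ((0 IMPLIES 1) AND NOT 1)) -> 1
  row 12 [1100]: (((1 IMPLIES 1) XOR 0) IMPLIES ((1 IMPLIES 0) AND NOT 1)) -> 0
  row 13 [1101]: (((1 IMPLIES 1) XOR 0) IMPLIES ((1 IMPLIES 0) AND NOT 1)) -> 0
  row 14 [1110]: (((1 IMPLIES 1) XOR 1) IMPLIES ((1 IMPLIES 1) AND NOT 1)) -> 1
  row 15 [1111]: (((1 IMPLIES 1) XOR 1) IMPLIES ((1 IMPLIES 1) AND NOT 1)) -> 1
Full result column, 4 rows per line (P1,P2 fixed per line; P3,P4 runs 00..11 left to right):
  rows 0-3 [P1,P2=00]: 1111  = hex F
  rows 4-7 [P1,P2=01]: 1111  = hex F
  rows 8-11 [P1,P2=10]: 0011  = hex 3
  rows 12-15 [P1,P2=11]: 0011  = hex 3
Output column (row 0 .. row 15) = 1111111100110011
Output column grouped in 4s = 1111 1111 0011 0011 = 0xFF33
Convert to decimal digit by digit (value = value*16 + digit):
  F -> 15
  15*16 + 15 (F) = 255
  255*16 + 3 = 4083
  4083*16 + 3 = 65331
Decimal = 65331

65331


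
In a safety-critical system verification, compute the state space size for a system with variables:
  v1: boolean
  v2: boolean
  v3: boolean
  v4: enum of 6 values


State space = product of domain sizes of all variables.
Domain sizes:
  v1 (boolean): 2
  v2 (boolean): 2
  v3 (boolean): 2
  v4 (enum of 6 values): 6
Product = 2 * 2 * 2 * 6 = 48

48


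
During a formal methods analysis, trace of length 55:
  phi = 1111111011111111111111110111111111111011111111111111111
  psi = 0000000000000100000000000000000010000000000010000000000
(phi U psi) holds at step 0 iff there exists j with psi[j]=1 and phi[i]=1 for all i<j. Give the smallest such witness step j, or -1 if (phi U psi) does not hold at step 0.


(phi U psi) at 0: need smallest j with psi[j]=1 and phi[i]=1 for all i in [0,j).
Scan from step 0:
  step 0: phi=1, psi=0 -> continue
  step 1: phi=1, psi=0 -> continue
  step 2: phi=1, psi=0 -> continue
  step 3: phi=1, psi=0 -> continue
  step 7: phi=0 -> phi-prefix broken from here
  step 13: psi=1 but phi already failed -> not a witness
  step 32: psi=1 but phi already failed -> not a witness
  step 44: psi=1 but phi already failed -> not a witness
  end of trace: no witness -> -1
Witness step = -1

-1


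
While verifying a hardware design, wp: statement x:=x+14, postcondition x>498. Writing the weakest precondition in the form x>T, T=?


Formula: wp(x:=E, P) = P[E/x] (substitute E for x in postcondition)
Step 1: Postcondition: x>498
Step 2: Substitute x+14 for x: x+14>498
Step 3: Solve for x: x > 498-14 = 484

484


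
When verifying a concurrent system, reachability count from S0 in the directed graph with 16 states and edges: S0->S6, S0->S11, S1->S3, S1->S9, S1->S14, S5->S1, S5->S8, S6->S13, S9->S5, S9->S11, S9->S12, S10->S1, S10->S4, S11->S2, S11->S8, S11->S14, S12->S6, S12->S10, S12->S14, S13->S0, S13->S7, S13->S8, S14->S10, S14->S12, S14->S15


BFS from S0:
  layer 0: {S0}
  layer 1: {S6, S11}
  layer 2: {S2, S8, S13, S14}
  layer 3: {S7, S10, S12, S15}
  layer 4: {S1, S4}
  layer 5: {S3, S9}
  layer 6: {S5}
Reachable set: {S0, S1, S2, S3, S4, S5, S6, S7, S8, S9, S10, S11, S12, S13, S14, S15}
Count = 16

16


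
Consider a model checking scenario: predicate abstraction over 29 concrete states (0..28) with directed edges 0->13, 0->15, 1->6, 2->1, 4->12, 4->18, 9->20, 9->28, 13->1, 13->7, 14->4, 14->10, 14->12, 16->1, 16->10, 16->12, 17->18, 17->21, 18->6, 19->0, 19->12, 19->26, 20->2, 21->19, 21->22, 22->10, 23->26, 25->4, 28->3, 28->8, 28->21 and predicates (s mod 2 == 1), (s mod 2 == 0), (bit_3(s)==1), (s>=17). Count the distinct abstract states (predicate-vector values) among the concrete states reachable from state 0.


BFS from 0:
Concrete reachable: {0, 1, 6, 7, 13, 15}
Abstract via predicates (s mod 2 == 1), (s mod 2 == 0), (bit_3(s)==1), (s>=17):
  (0,1,0,0) <- {0, 6}
  (1,0,0,0) <- {1, 7}
  (1,0,1,0) <- {13, 15}
Distinct abstract states = 3

3


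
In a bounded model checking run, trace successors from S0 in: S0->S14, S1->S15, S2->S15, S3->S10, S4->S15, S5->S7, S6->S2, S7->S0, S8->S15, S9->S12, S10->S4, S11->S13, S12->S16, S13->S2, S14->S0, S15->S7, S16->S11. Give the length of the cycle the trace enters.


Trace from S0 until a state repeats:
  S0 -> S14 -> S0
S0 first seen at step 0, revisited at step 2.
Cycle length = 2 - 0 = 2

2


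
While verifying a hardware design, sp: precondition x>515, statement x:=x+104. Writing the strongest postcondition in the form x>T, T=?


Formula: sp(P, x:=E) = exists old_x. (x = E[old_x/x]) AND P[old_x/x] (old_x is the value of x before the assignment; eliminate old_x by solving x = E[old_x/x] for old_x)
Step 1: Precondition P: x>515, i.e. old_x > 515
Step 2: Assignment gives x = old_x + 104, so old_x = x - 104
Step 3: Substitute into P: x - 104 > 515
Step 4: Simplify: x > 515+104 = 619

619
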